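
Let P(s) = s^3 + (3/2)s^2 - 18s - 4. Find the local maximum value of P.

P'(s) = 3s^2 + 3s - 18. Setting P'(s) = 0 gives s ∈ {-3, 2}.
Since P''(s) = 6s + 3, we get P''(-3) = -15 < 0 ⇒ local maximum; P''(2) = 15 > 0 ⇒ local minimum.
The local maximum is P(-3) = 73/2.

73/2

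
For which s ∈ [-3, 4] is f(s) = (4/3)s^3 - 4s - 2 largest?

Differentiating, f'(s) = 4s^2 - 4; which vanishes at s = -1 and s = 1.
Compare values at every candidate in [-3, 4]: f(-3) = -26; f(-1) = 2/3; f(1) = -14/3; f(4) = 202/3.
The maximum over the interval is 202/3, attained at s = 4.

4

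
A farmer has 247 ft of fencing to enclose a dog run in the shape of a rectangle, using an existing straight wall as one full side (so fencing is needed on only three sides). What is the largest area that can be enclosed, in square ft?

Let the sides perpendicular to the wall have length x and the parallel side y, so 2x + y = 247 and the area is A = xy = x(247 − 2x).
A'(x) = 247 − 4x = 0 gives x = 247/4, and A''(x) = −4 < 0 confirms a maximum.
Then y = 247 − 2·247/4 = 247/2 and A = 61009/8.

61009/8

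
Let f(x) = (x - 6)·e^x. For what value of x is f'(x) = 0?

5

Differentiating with the product rule gives f'(x) = (x - 5)·e^x. Since e^x > 0, the only critical point is x = 5.
f''(5) has the same sign as 1 > 0, so this is a local minimum.
f(5) = (-1)·e^(5) ≈ -148.4132.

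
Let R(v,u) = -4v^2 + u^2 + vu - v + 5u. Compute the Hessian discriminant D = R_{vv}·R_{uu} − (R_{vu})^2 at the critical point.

-17

∂R/∂v = -8v + u - 1 = 0 and ∂R/∂u = v + 2u + 5 = 0, so (v, u) = (-7/17, -39/17).
The Hessian has R_{vv} = -8, R_{uu} = 2, R_{vu} = 1, giving D = -17 < 0, so the point is a saddle point.
D = (-8)·(2) − (1)^2 = -17.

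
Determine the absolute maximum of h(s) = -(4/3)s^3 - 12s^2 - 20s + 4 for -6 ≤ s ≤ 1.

The derivative is -4s^2 - 24s - 20, which vanishes at s = -5 and s = -1.
Evaluating at the critical points and endpoints: h(-6) = -20; h(-5) = -88/3; h(-1) = 40/3; h(1) = -88/3.
So the maximum is h(-1) = 40/3.

40/3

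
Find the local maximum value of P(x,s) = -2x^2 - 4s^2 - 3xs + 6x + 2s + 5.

∂P/∂x = -4x - 3s + 6 = 0 and ∂P/∂s = -3x - 8s + 2 = 0, so (x, s) = (42/23, -10/23).
The Hessian has P_{xx} = -4, P_{ss} = -8, P_{xs} = -3, giving D = 23 > 0 with P_{xx} < 0, so the point is a local maximum.
P(42/23, -10/23) = 231/23.

231/23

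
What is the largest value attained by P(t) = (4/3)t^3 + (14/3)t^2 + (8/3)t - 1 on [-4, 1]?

23/3

Differentiating, P'(t) = 4t^2 + (28/3)t + 8/3; which vanishes at t = -2 and t = -1/3.
Candidates: P(-4) = -67/3; P(-2) = 5/3; P(-1/3) = -115/81; P(1) = 23/3.
So the maximum is P(1) = 23/3.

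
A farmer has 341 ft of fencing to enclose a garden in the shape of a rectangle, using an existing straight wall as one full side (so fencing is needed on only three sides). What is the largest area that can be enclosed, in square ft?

116281/8

Let the sides perpendicular to the wall have length x and the parallel side y, so 2x + y = 341 and the area is A = xy = x(341 − 2x).
A'(x) = 341 − 4x = 0 gives x = 341/4, and A''(x) = −4 < 0 confirms a maximum.
Then y = 341 − 2·341/4 = 341/2 and A = 116281/8.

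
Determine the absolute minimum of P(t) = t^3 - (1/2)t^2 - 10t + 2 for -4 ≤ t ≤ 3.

Differentiating, P'(t) = 3t^2 - t - 10; which vanishes at t = -5/3 and t = 2.
Evaluating at the critical points and endpoints: P(-4) = -30,  P(-5/3) = 683/54,  P(2) = -12,  P(3) = -11/2.
The minimum over the interval is -30, attained at t = -4.

-30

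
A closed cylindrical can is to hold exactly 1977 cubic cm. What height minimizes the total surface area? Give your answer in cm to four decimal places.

With radius r and height h, πr²h = 1977 so h = 1977/(πr²), and S(r) = 2πr² + 2πrh = 2πr² + 2·1977/r.
S'(r) = 4πr − 2·1977/r² = 0 ⇒ r³ = 1977/(2π), so r ≈ 6.8016 and h = 2r ≈ 13.6031.
S''(r) = 4π + 4·1977/r³ > 0, so this is the minimum; S ≈ 872.0050.

13.6031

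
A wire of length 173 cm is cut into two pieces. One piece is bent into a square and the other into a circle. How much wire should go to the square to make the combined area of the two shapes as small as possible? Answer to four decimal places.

Let x be the length used for the square. Square side x/4; circle radius (173−x)/(2π).
A(x) = (x/4)² + π·((173−x)/(2π))² = x²/16 + (173−x)²/(4π) for 0 ≤ x ≤ 173. A'(x) = x/8 − (173−x)/(2π) = 0 gives x = 4·173/(π+4) ≈ 96.8972.
A'' = 1/8 + 1/(2π) > 0, so this gives the minimum combined area; x ≈ 96.8972 cm to the square.

96.8972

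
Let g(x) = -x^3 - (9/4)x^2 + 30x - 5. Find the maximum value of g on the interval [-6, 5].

Differentiating, g'(x) = -3x^2 - (9/2)x + 30; which vanishes at x = -4 and x = 5/2.
Compare values at every candidate in [-6, 5]: g(-6) = -50, g(-4) = -97, g(5/2) = 645/16, g(5) = -145/4.
Hence the absolute maximum is 645/16 at x = 5/2.

645/16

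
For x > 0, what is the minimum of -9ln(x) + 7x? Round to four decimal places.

f'(x) = -9/x + 7 = 0 gives x = 9/7.
f''(x) = 9/x², which is positive for x > 0, so this is a local minimum.
f(9/7) = -9·ln(9/7) + 9 ≈ 6.7382.

6.7382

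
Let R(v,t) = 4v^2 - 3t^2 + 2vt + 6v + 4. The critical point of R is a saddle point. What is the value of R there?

25/13

∂R/∂v = 8v + 2t + 6 = 0 and ∂R/∂t = 2v - 6t = 0, so (v, t) = (-9/13, -3/13).
The Hessian has R_{vv} = 8, R_{tt} = -6, R_{vt} = 2, giving D = -52 < 0, so the point is a saddle point.
R(-9/13, -3/13) = 25/13.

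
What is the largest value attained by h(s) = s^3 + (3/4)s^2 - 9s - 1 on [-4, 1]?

Differentiating, h'(s) = 3s^2 + (3/2)s - 9; whose only zero in [-4, 1] is s = -2.
Evaluating at the critical points and endpoints: h(-4) = -17, h(-2) = 12, h(1) = -33/4.
So the maximum is h(-2) = 12.

12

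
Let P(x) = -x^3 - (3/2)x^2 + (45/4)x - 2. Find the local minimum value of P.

Critical points: P'(x) = -3x^2 - 3x + 45/4 vanishes at x = -5/2, 3/2.
Second-derivative test with P''(x) = -6x - 3: P''(-5/2) = 12 > 0 ⇒ local minimum; P''(3/2) = -12 < 0 ⇒ local maximum.
Thus P has its local minimum at x = -5/2, with value -191/8.

-191/8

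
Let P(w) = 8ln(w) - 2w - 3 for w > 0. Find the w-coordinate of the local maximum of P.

4

P'(w) = 8/w − 2 = 0 gives w = 4.
P''(w) = -8/w², which is negative for w > 0, so this is a local maximum.
P(4) = 8·ln(4) - 8 - 3 ≈ 0.0904.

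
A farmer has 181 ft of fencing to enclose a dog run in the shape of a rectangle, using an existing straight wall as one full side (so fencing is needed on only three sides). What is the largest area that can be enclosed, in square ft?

Let the sides perpendicular to the wall have length x and the parallel side y, so 2x + y = 181 and the area is A = xy = x(181 − 2x).
A'(x) = 181 − 4x = 0 gives x = 181/4, and A''(x) = −4 < 0 confirms a maximum.
Then y = 181 − 2·181/4 = 181/2 and A = 32761/8.

32761/8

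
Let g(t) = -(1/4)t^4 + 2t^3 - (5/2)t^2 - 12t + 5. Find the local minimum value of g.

-79/4

Critical points: g'(t) = -t^3 + 6t^2 - 5t - 12 vanishes at t = -1, 3, 4.
Second-derivative test with g''(t) = -3t^2 + 12t - 5: g''(-1) = -20 < 0 ⇒ local maximum; g''(3) = 4 > 0 ⇒ local minimum; g''(4) = -5 < 0 ⇒ local maximum.
The local minimum is g(3) = -79/4.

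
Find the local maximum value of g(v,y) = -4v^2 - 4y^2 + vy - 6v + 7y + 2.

424/63

∂g/∂v = -8v + y - 6 = 0 and ∂g/∂y = v - 8y + 7 = 0, so (v, y) = (-41/63, 50/63).
The Hessian has g_{vv} = -8, g_{yy} = -8, g_{vy} = 1, giving D = 63 > 0 with g_{vv} < 0, so the point is a local maximum.
g(-41/63, 50/63) = 424/63.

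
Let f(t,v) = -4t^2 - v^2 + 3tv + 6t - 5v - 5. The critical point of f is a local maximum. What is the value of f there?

11/7

∂f/∂t = -8t + 3v + 6 = 0 and ∂f/∂v = 3t - 2v - 5 = 0, so (t, v) = (-3/7, -22/7).
The Hessian has f_{tt} = -8, f_{vv} = -2, f_{tv} = 3, giving D = 7 > 0 with f_{tt} < 0, so the point is a local maximum.
f(-3/7, -22/7) = 11/7.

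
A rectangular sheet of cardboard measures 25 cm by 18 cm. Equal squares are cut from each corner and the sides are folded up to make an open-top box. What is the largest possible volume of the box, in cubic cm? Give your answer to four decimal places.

With cut size x, the volume is V(x) = x(25 − 2x)(18 − 2x) for 0 < x < 9.
V'(x) = 12x^2 − 172x + 450. Setting V'(x) = 0 gives x ≈ 3.4436 (the root in (0, 9)).
V''(x) = 24x − 172 is negative there, so this is the maximum; V ≈ 693.1413.

693.1413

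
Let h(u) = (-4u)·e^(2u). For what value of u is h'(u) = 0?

-1/2

h'(u) = (-4)·e^(2u) + (-4u)·2·e^(2u) = (-8u - 4)·e^(2u). Since e^(2u) > 0, the only critical point is u = -1/2.
h''(-1/2) has the same sign as -8 < 0, so this is a local maximum.
h(-1/2) = (2)·e^(-1) ≈ 0.7358.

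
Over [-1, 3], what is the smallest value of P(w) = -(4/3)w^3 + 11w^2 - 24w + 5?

The derivative is -4w^2 + 22w - 24, whose only zero in [-1, 3] is w = 3/2.
Evaluating at the critical points and endpoints: P(-1) = 124/3, P(3/2) = -43/4, P(3) = -4.
The minimum over the interval is -43/4, attained at w = 3/2.

-43/4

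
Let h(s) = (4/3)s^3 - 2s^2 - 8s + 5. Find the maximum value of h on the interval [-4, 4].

Differentiating, h'(s) = 4s^2 - 4s - 8; which vanishes at s = -1 and s = 2.
Evaluating at the critical points and endpoints: h(-4) = -241/3, h(-1) = 29/3, h(2) = -25/3, h(4) = 79/3.
The maximum over the interval is 79/3, attained at s = 4.

79/3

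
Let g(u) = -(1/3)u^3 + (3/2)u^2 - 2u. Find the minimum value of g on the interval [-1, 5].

-85/6

Differentiating, g'(u) = -u^2 + 3u - 2; which vanishes at u = 1 and u = 2.
Evaluating at the critical points and endpoints: g(-1) = 23/6; g(1) = -5/6; g(2) = -2/3; g(5) = -85/6.
Hence the absolute minimum is -85/6 at u = 5.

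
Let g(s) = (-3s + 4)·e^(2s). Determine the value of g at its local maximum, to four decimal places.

7.9417

By the product rule, g'(s) = (-6s + 5)·e^(2s). Since e^(2s) > 0, the only critical point is s = 5/6.
g''(5/6) has the same sign as -6 < 0, so this is a local maximum.
g(5/6) = (3/2)·e^(5/3) ≈ 7.9417.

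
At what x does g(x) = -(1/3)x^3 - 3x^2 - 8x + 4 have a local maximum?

-2

g'(x) = -x^2 - 6x - 8 = 0 at x = -4, -2.
Since g''(x) = -2x - 6, we get g''(-4) = 2 > 0 ⇒ local minimum; g''(-2) = -2 < 0 ⇒ local maximum.
So the local maximum value is g(-2) = 32/3.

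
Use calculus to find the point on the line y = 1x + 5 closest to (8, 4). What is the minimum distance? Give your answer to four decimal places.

Minimize D(x)^2 = (x - 8)^2 + (x + 1)^2.
d/dx[D^2] = 2(x - 8) + 2·1·(x + 1) = 0 ⇒ x = 7/2.
Then y = 17/2 and the distance is √(81/2) ≈ 6.3640.

6.3640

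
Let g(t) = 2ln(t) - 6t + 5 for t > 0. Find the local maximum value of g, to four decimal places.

0.8028

g'(t) = 2/t − 6 = 0 gives t = 1/3.
g''(t) = -2/t², which is negative for t > 0, so this is a local maximum.
g(1/3) = 2·ln(1/3) - 2 + 5 ≈ 0.8028.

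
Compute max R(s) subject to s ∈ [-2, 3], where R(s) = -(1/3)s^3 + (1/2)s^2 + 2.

20/3

The derivative is -s^2 + s, which vanishes at s = 0 and s = 1.
Compare values at every candidate in [-2, 3]: R(-2) = 20/3; R(0) = 2; R(1) = 13/6; R(3) = -5/2.
So the maximum is R(-2) = 20/3.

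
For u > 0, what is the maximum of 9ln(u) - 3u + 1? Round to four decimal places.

1.8875

g'(u) = 9/u − 3 = 0 gives u = 3.
g''(u) = -9/u², which is negative for u > 0, so this is a local maximum.
g(3) = 9·ln(3) - 9 + 1 ≈ 1.8875.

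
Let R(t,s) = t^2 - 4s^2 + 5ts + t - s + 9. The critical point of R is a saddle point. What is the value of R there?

371/41

∂R/∂t = 2t + 5s + 1 = 0 and ∂R/∂s = 5t - 8s - 1 = 0, so (t, s) = (-3/41, -7/41).
The Hessian has R_{tt} = 2, R_{ss} = -8, R_{ts} = 5, giving D = -41 < 0, so the point is a saddle point.
R(-3/41, -7/41) = 371/41.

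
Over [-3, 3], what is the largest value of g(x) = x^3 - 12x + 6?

22

Differentiating, g'(x) = 3x^2 - 12; which vanishes at x = -2 and x = 2.
Compare values at every candidate in [-3, 3]: g(-3) = 15,  g(-2) = 22,  g(2) = -10,  g(3) = -3.
So the maximum is g(-2) = 22.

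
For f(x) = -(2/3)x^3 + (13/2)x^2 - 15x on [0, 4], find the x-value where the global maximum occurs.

4

The derivative is -2x^2 + 13x - 15, whose only zero in [0, 4] is x = 3/2.
Evaluating at the critical points and endpoints: f(0) = 0,  f(3/2) = -81/8,  f(4) = 4/3.
So the maximum is f(4) = 4/3.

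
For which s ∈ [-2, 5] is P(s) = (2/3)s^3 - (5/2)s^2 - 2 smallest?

-2

P'(s) = 2s^2 - 5s, which vanishes at s = 0 and s = 5/2.
Candidates: P(-2) = -52/3, P(0) = -2, P(5/2) = -173/24, P(5) = 113/6.
So the minimum is P(-2) = -52/3.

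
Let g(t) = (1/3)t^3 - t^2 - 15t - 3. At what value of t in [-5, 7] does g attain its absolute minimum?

5

Differentiating, g'(t) = t^2 - 2t - 15; which vanishes at t = -3 and t = 5.
Evaluating at the critical points and endpoints: g(-5) = 16/3, g(-3) = 24, g(5) = -184/3, g(7) = -128/3.
The minimum over the interval is -184/3, attained at t = 5.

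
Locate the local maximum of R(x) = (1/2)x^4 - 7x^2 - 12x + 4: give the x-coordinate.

Critical points: R'(x) = 2x^3 - 14x - 12 vanishes at x = -2, -1, 3.
R''(x) = 6x^2 - 14. R''(-2) = 10 > 0 ⇒ local minimum; R''(-1) = -8 < 0 ⇒ local maximum; R''(3) = 40 > 0 ⇒ local minimum.
The local maximum is R(-1) = 19/2.

-1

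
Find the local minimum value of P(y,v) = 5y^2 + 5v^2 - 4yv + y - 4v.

-23/28

∂P/∂y = 10y - 4v + 1 = 0 and ∂P/∂v = -4y + 10v - 4 = 0, so (y, v) = (1/14, 3/7).
The Hessian has P_{yy} = 10, P_{vv} = 10, P_{yv} = -4, giving D = 84 > 0 with P_{yy} > 0, so the point is a local minimum.
P(1/14, 3/7) = -23/28.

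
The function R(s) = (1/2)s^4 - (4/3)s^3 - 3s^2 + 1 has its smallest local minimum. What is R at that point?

R'(s) = 2s^3 - 4s^2 - 6s = 0 at s = -1, 0, 3.
Since R''(s) = 6s^2 - 8s - 6, we get R''(-1) = 8 > 0 ⇒ local minimum; R''(0) = -6 < 0 ⇒ local maximum; R''(3) = 24 > 0 ⇒ local minimum.
The smallest local minimum is R(3) = -43/2.

-43/2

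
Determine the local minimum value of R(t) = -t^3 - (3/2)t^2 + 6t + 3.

Critical points: R'(t) = -3t^2 - 3t + 6 vanishes at t = -2, 1.
Since R''(t) = -6t - 3, we get R''(-2) = 9 > 0 ⇒ local minimum; R''(1) = -9 < 0 ⇒ local maximum.
So the local minimum value is R(-2) = -7.

-7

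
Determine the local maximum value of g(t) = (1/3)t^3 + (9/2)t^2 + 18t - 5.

g'(t) = t^2 + 9t + 18. Setting g'(t) = 0 gives t ∈ {-6, -3}.
Second-derivative test with g''(t) = 2t + 9: g''(-6) = -3 < 0 ⇒ local maximum; g''(-3) = 3 > 0 ⇒ local minimum.
So the local maximum value is g(-6) = -23.

-23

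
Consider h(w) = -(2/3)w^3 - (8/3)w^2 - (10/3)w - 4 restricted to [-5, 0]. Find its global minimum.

-4

h'(w) = -2w^2 - (16/3)w - 10/3, which vanishes at w = -5/3 and w = -1.
Candidates: h(-5) = 88/3, h(-5/3) = -224/81, h(-1) = -8/3, h(0) = -4.
Hence the absolute minimum is -4 at w = 0.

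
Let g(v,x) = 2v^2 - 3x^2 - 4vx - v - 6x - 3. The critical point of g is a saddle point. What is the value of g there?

∂g/∂v = 4v - 4x - 1 = 0 and ∂g/∂x = -4v - 6x - 6 = 0, so (v, x) = (-9/20, -7/10).
The Hessian has g_{vv} = 4, g_{xx} = -6, g_{vx} = -4, giving D = -40 < 0, so the point is a saddle point.
g(-9/20, -7/10) = -27/40.

-27/40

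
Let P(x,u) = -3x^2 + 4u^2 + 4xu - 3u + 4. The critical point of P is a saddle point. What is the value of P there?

229/64

∂P/∂x = -6x + 4u = 0 and ∂P/∂u = 4x + 8u - 3 = 0, so (x, u) = (3/16, 9/32).
The Hessian has P_{xx} = -6, P_{uu} = 8, P_{xu} = 4, giving D = -64 < 0, so the point is a saddle point.
P(3/16, 9/32) = 229/64.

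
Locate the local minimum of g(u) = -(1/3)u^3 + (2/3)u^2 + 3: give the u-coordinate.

g'(u) = -u^2 + (4/3)u. Setting g'(u) = 0 gives u ∈ {0, 4/3}.
g''(u) = -2u + 4/3. g''(0) = 4/3 > 0 ⇒ local minimum; g''(4/3) = -4/3 < 0 ⇒ local maximum.
The local minimum is g(0) = 3.

0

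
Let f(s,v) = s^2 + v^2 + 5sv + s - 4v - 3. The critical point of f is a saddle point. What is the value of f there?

∂f/∂s = 2s + 5v + 1 = 0 and ∂f/∂v = 5s + 2v - 4 = 0, so (s, v) = (22/21, -13/21).
The Hessian has f_{ss} = 2, f_{vv} = 2, f_{sv} = 5, giving D = -21 < 0, so the point is a saddle point.
f(22/21, -13/21) = -26/21.

-26/21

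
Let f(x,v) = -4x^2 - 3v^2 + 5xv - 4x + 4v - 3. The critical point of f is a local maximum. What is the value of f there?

∂f/∂x = -8x + 5v - 4 = 0 and ∂f/∂v = 5x - 6v + 4 = 0, so (x, v) = (-4/23, 12/23).
The Hessian has f_{xx} = -8, f_{vv} = -6, f_{xv} = 5, giving D = 23 > 0 with f_{xx} < 0, so the point is a local maximum.
f(-4/23, 12/23) = -37/23.

-37/23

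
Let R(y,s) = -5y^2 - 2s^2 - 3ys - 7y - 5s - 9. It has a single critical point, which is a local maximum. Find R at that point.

∂R/∂y = -10y - 3s - 7 = 0 and ∂R/∂s = -3y - 4s - 5 = 0, so (y, s) = (-13/31, -29/31).
The Hessian has R_{yy} = -10, R_{ss} = -4, R_{ys} = -3, giving D = 31 > 0 with R_{yy} < 0, so the point is a local maximum.
R(-13/31, -29/31) = -161/31.

-161/31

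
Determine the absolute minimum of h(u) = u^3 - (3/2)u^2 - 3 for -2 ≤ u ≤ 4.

-17

The derivative is 3u^2 - 3u, which vanishes at u = 0 and u = 1.
Compare values at every candidate in [-2, 4]: h(-2) = -17, h(0) = -3, h(1) = -7/2, h(4) = 37.
The minimum over the interval is -17, attained at u = -2.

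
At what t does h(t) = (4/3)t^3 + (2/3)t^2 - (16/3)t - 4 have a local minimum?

1

h'(t) = 4t^2 + (4/3)t - 16/3. Setting h'(t) = 0 gives t ∈ {-4/3, 1}.
Second-derivative test with h''(t) = 8t + 4/3: h''(-4/3) = -28/3 < 0 ⇒ local maximum; h''(1) = 28/3 > 0 ⇒ local minimum.
The local minimum is h(1) = -22/3.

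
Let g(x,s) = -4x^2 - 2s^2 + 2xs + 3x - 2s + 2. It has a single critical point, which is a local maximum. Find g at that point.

∂g/∂x = -8x + 2s + 3 = 0 and ∂g/∂s = 2x - 4s - 2 = 0, so (x, s) = (2/7, -5/14).
The Hessian has g_{xx} = -8, g_{ss} = -4, g_{xs} = 2, giving D = 28 > 0 with g_{xx} < 0, so the point is a local maximum.
g(2/7, -5/14) = 39/14.

39/14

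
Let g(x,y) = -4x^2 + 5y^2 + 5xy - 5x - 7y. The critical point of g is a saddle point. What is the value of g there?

∂g/∂x = -8x + 5y - 5 = 0 and ∂g/∂y = 5x + 10y - 7 = 0, so (x, y) = (-1/7, 27/35).
The Hessian has g_{xx} = -8, g_{yy} = 10, g_{xy} = 5, giving D = -105 < 0, so the point is a saddle point.
g(-1/7, 27/35) = -82/35.

-82/35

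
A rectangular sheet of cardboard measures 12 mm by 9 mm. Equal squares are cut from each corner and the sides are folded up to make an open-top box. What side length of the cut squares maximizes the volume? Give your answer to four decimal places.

With cut size x, the volume is V(x) = x(12 − 2x)(9 − 2x) for 0 < x < 4.5.
V'(x) = 12x^2 − 84x + 108. Setting V'(x) = 0 gives x ≈ 1.6972 (the root in (0, 4.5)).
V''(x) = 24x − 84 is negative there, so this is the maximum; V ≈ 81.8722.

1.6972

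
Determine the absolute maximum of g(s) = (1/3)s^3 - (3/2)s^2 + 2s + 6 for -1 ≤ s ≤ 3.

g'(s) = s^2 - 3s + 2, which vanishes at s = 1 and s = 2.
Compare values at every candidate in [-1, 3]: g(-1) = 13/6,  g(1) = 41/6,  g(2) = 20/3,  g(3) = 15/2.
Hence the absolute maximum is 15/2 at s = 3.

15/2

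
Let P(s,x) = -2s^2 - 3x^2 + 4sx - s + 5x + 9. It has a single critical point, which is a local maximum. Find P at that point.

∂P/∂s = -4s + 4x - 1 = 0 and ∂P/∂x = 4s - 6x + 5 = 0, so (s, x) = (7/4, 2).
The Hessian has P_{ss} = -4, P_{xx} = -6, P_{sx} = 4, giving D = 8 > 0 with P_{ss} < 0, so the point is a local maximum.
P(7/4, 2) = 105/8.

105/8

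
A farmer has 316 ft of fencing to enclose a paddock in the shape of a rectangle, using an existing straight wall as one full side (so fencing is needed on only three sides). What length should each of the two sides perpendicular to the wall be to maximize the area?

Let the sides perpendicular to the wall have length x and the parallel side y, so 2x + y = 316 and the area is A = xy = x(316 − 2x).
A'(x) = 316 − 4x = 0 gives x = 79, and A''(x) = −4 < 0 confirms a maximum.
Then y = 316 − 2·79 = 158 and A = 12482.

79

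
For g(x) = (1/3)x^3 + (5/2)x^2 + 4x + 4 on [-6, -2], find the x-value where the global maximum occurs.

-4

g'(x) = x^2 + 5x + 4, whose only zero in [-6, -2] is x = -4.
Evaluating at the critical points and endpoints: g(-6) = -2, g(-4) = 20/3, g(-2) = 10/3.
Hence the absolute maximum is 20/3 at x = -4.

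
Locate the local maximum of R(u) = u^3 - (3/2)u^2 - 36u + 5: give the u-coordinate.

R'(u) = 3u^2 - 3u - 36 = 0 at u = -3, 4.
Second-derivative test with R''(u) = 6u - 3: R''(-3) = -21 < 0 ⇒ local maximum; R''(4) = 21 > 0 ⇒ local minimum.
Thus R has its local maximum at u = -3, with value 145/2.

-3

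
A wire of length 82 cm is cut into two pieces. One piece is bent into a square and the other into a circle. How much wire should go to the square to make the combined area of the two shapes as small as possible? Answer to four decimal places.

Let x be the length used for the square. Square side x/4; circle radius (82−x)/(2π).
A(x) = (x/4)² + π·((82−x)/(2π))² = x²/16 + (82−x)²/(4π) for 0 ≤ x ≤ 82. A'(x) = x/8 − (82−x)/(2π) = 0 gives x = 4·82/(π+4) ≈ 45.9281.
A'' = 1/8 + 1/(2π) > 0, so this gives the minimum combined area; x ≈ 45.9281 cm to the square.

45.9281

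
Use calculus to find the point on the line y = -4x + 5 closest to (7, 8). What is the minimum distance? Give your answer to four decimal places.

7.5186

Minimize D(x)^2 = (x - 7)^2 + (-4x - 3)^2.
d/dx[D^2] = 2(x - 7) + 2·(-4)·(-4x - 3) = 0 ⇒ x = -5/17.
Then y = 105/17 and the distance is √(961/17) ≈ 7.5186.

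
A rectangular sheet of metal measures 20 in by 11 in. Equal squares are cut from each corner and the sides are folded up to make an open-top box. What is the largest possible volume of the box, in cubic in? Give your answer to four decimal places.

226.7094

With cut size x, the volume is V(x) = x(20 − 2x)(11 − 2x) for 0 < x < 5.5.
V'(x) = 12x^2 − 124x + 220. Setting V'(x) = 0 gives x ≈ 2.2751 (the root in (0, 5.5)).
V''(x) = 24x − 124 is negative there, so this is the maximum; V ≈ 226.7094.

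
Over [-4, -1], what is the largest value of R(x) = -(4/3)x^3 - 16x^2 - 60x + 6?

Differentiating, R'(x) = -4x^2 - 32x - 60; whose only zero in [-4, -1] is x = -3.
Compare values at every candidate in [-4, -1]: R(-4) = 226/3,  R(-3) = 78,  R(-1) = 154/3.
Hence the absolute maximum is 78 at x = -3.

78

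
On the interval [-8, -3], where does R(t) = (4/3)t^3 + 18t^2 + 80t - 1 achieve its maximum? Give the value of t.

-3

Differentiating, R'(t) = 4t^2 + 36t + 80; which vanishes at t = -5 and t = -4.
Candidates: R(-8) = -515/3,  R(-5) = -353/3,  R(-4) = -355/3,  R(-3) = -115.
So the maximum is R(-3) = -115.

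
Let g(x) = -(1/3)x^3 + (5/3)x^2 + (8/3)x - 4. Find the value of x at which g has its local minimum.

-2/3

g'(x) = -x^2 + (10/3)x + 8/3 = 0 at x = -2/3, 4.
Second-derivative test with g''(x) = -2x + 10/3: g''(-2/3) = 14/3 > 0 ⇒ local minimum; g''(4) = -14/3 < 0 ⇒ local maximum.
So the local minimum value is g(-2/3) = -400/81.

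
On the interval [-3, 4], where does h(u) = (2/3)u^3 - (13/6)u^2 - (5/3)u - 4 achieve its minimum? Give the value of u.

-3

Differentiating, h'(u) = 2u^2 - (13/3)u - 5/3; which vanishes at u = -1/3 and u = 5/2.
Compare values at every candidate in [-3, 4]: h(-3) = -73/2,  h(-1/3) = -601/162,  h(5/2) = -271/24,  h(4) = -8/3.
So the minimum is h(-3) = -73/2.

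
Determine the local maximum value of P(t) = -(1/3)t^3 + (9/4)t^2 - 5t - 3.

-319/48

P'(t) = -t^2 + (9/2)t - 5 = 0 at t = 2, 5/2.
Second-derivative test with P''(t) = -2t + 9/2: P''(2) = 1/2 > 0 ⇒ local minimum; P''(5/2) = -1/2 < 0 ⇒ local maximum.
Thus P has its local maximum at t = 5/2, with value -319/48.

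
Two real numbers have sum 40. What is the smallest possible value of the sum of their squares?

With a + b = 40, a^2 + b^2 = a^2 + (40 − a)^2.
The derivative 2a − 2(40 − a) = 4a − 80 vanishes at a = 20; second derivative 4 > 0, a minimum.
The minimum is 2·(20)^2 = 800.

800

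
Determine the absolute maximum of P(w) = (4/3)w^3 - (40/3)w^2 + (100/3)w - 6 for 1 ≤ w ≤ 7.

Differentiating, P'(w) = 4w^2 - (80/3)w + 100/3; which vanishes at w = 5/3 and w = 5.
Candidates: P(1) = 46/3,  P(5/3) = 1514/81,  P(5) = -6,  P(7) = 94/3.
So the maximum is P(7) = 94/3.

94/3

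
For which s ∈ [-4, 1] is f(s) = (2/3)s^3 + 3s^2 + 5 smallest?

Differentiating, f'(s) = 2s^2 + 6s; which vanishes at s = -3 and s = 0.
Candidates: f(-4) = 31/3, f(-3) = 14, f(0) = 5, f(1) = 26/3.
So the minimum is f(0) = 5.

0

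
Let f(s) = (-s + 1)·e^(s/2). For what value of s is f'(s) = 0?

-1

By the product rule, f'(s) = (-(1/2)s - 1/2)·e^(s/2). Since e^(s/2) > 0, the only critical point is s = -1.
f''(-1) has the same sign as -1/2 < 0, so this is a local maximum.
f(-1) = (2)·e^(-1/2) ≈ 1.2131.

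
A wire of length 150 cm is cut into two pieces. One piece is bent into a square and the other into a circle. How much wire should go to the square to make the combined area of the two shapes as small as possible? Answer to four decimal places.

84.0149

Let x be the length used for the square. Square side x/4; circle radius (150−x)/(2π).
A(x) = (x/4)² + π·((150−x)/(2π))² = x²/16 + (150−x)²/(4π) for 0 ≤ x ≤ 150. A'(x) = x/8 − (150−x)/(2π) = 0 gives x = 4·150/(π+4) ≈ 84.0149.
A'' = 1/8 + 1/(2π) > 0, so this gives the minimum combined area; x ≈ 84.0149 cm to the square.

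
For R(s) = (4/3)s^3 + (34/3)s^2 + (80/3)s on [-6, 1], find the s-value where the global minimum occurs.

-6

R'(s) = 4s^2 + (68/3)s + 80/3, which vanishes at s = -4 and s = -5/3.
Compare values at every candidate in [-6, 1]: R(-6) = -40; R(-4) = -32/3; R(-5/3) = -1550/81; R(1) = 118/3.
So the minimum is R(-6) = -40.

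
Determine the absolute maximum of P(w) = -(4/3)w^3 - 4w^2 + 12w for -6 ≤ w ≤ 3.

The derivative is -4w^2 - 8w + 12, which vanishes at w = -3 and w = 1.
Compare values at every candidate in [-6, 3]: P(-6) = 72; P(-3) = -36; P(1) = 20/3; P(3) = -36.
Hence the absolute maximum is 72 at w = -6.

72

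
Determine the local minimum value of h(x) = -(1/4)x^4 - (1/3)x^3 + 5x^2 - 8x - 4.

-91/12

Critical points: h'(x) = -x^3 - x^2 + 10x - 8 vanishes at x = -4, 1, 2.
h''(x) = -3x^2 - 2x + 10. h''(-4) = -30 < 0 ⇒ local maximum; h''(1) = 5 > 0 ⇒ local minimum; h''(2) = -6 < 0 ⇒ local maximum.
The local minimum is h(1) = -91/12.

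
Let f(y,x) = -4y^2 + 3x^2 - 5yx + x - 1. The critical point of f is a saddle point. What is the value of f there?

∂f/∂y = -8y - 5x = 0 and ∂f/∂x = -5y + 6x + 1 = 0, so (y, x) = (5/73, -8/73).
The Hessian has f_{yy} = -8, f_{xx} = 6, f_{yx} = -5, giving D = -73 < 0, so the point is a saddle point.
f(5/73, -8/73) = -77/73.

-77/73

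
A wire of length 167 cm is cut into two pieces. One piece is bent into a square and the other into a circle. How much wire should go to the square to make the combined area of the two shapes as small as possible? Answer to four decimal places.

93.5366

Let x be the length used for the square. Square side x/4; circle radius (167−x)/(2π).
A(x) = (x/4)² + π·((167−x)/(2π))² = x²/16 + (167−x)²/(4π) for 0 ≤ x ≤ 167. A'(x) = x/8 − (167−x)/(2π) = 0 gives x = 4·167/(π+4) ≈ 93.5366.
A'' = 1/8 + 1/(2π) > 0, so this gives the minimum combined area; x ≈ 93.5366 cm to the square.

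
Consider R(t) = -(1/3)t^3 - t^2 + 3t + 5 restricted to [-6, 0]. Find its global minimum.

The derivative is -t^2 - 2t + 3, whose only zero in [-6, 0] is t = -3.
Candidates: R(-6) = 23,  R(-3) = -4,  R(0) = 5.
The minimum over the interval is -4, attained at t = -3.

-4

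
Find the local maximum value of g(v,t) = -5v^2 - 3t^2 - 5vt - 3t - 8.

-47/7

∂g/∂v = -10v - 5t = 0 and ∂g/∂t = -5v - 6t - 3 = 0, so (v, t) = (3/7, -6/7).
The Hessian has g_{vv} = -10, g_{tt} = -6, g_{vt} = -5, giving D = 35 > 0 with g_{vv} < 0, so the point is a local maximum.
g(3/7, -6/7) = -47/7.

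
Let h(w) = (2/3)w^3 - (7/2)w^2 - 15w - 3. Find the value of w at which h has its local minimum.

5

Critical points: h'(w) = 2w^2 - 7w - 15 vanishes at w = -3/2, 5.
Second-derivative test with h''(w) = 4w - 7: h''(-3/2) = -13 < 0 ⇒ local maximum; h''(5) = 13 > 0 ⇒ local minimum.
Thus h has its local minimum at w = 5, with value -493/6.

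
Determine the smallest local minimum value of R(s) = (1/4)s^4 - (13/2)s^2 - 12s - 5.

-93

Critical points: R'(s) = s^3 - 13s - 12 vanishes at s = -3, -1, 4.
R''(s) = 3s^2 - 13. R''(-3) = 14 > 0 ⇒ local minimum; R''(-1) = -10 < 0 ⇒ local maximum; R''(4) = 35 > 0 ⇒ local minimum.
The smallest local minimum is R(4) = -93.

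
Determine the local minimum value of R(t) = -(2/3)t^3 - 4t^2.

R'(t) = -2t^2 - 8t. Setting R'(t) = 0 gives t ∈ {-4, 0}.
Second-derivative test with R''(t) = -4t - 8: R''(-4) = 8 > 0 ⇒ local minimum; R''(0) = -8 < 0 ⇒ local maximum.
The local minimum is R(-4) = -64/3.

-64/3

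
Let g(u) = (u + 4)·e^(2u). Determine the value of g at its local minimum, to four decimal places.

-0.0001

g'(u) = 1·e^(2u) + (u + 4)·2·e^(2u) = (2u + 9)·e^(2u). Since e^(2u) > 0, the only critical point is u = -9/2.
g''(-9/2) has the same sign as 2 > 0, so this is a local minimum.
g(-9/2) = (-1/2)·e^(-9) ≈ -0.0001.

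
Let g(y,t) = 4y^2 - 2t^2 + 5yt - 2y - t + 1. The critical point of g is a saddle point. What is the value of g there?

∂g/∂y = 8y + 5t - 2 = 0 and ∂g/∂t = 5y - 4t - 1 = 0, so (y, t) = (13/57, 2/57).
The Hessian has g_{yy} = 8, g_{tt} = -4, g_{yt} = 5, giving D = -57 < 0, so the point is a saddle point.
g(13/57, 2/57) = 43/57.

43/57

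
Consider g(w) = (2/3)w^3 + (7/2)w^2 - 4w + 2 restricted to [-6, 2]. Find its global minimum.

23/24

g'(w) = 2w^2 + 7w - 4, which vanishes at w = -4 and w = 1/2.
Evaluating at the critical points and endpoints: g(-6) = 8,  g(-4) = 94/3,  g(1/2) = 23/24,  g(2) = 40/3.
Hence the absolute minimum is 23/24 at w = 1/2.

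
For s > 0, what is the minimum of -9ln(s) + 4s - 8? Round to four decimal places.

h'(s) = -9/s + 4 = 0 gives s = 9/4.
h''(s) = 9/s², which is positive for s > 0, so this is a local minimum.
h(9/4) = -9·ln(9/4) + 9 - 8 ≈ -6.2984.

-6.2984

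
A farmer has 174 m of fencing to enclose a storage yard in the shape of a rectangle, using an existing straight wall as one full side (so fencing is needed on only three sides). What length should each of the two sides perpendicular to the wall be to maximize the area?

Let the sides perpendicular to the wall have length x and the parallel side y, so 2x + y = 174 and the area is A = xy = x(174 − 2x).
A'(x) = 174 − 4x = 0 gives x = 87/2, and A''(x) = −4 < 0 confirms a maximum.
Then y = 174 − 2·87/2 = 87 and A = 7569/2.

87/2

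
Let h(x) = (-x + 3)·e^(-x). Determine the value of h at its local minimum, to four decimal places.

h'(x) = (-1)·e^(-x) + (-x + 3)·(-1)·e^(-x) = (x - 4)·e^(-x). Since e^(-x) > 0, the only critical point is x = 4.
h''(4) has the same sign as 1 > 0, so this is a local minimum.
h(4) = (-1)·e^(-4) ≈ -0.0183.

-0.0183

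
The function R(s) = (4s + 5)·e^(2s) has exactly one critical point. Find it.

Differentiating with the product rule gives R'(s) = (8s + 14)·e^(2s). Since e^(2s) > 0, the only critical point is s = -7/4.
R''(-7/4) has the same sign as 8 > 0, so this is a local minimum.
R(-7/4) = (-2)·e^(-7/2) ≈ -0.0604.

-7/4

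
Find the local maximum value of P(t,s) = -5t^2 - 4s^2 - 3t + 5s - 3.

∂P/∂t = -10t - 3 = 0 and ∂P/∂s = -8s + 5 = 0, so (t, s) = (-3/10, 5/8).
The Hessian has P_{tt} = -10, P_{ss} = -8, P_{ts} = 0, giving D = 80 > 0 with P_{tt} < 0, so the point is a local maximum.
P(-3/10, 5/8) = -79/80.

-79/80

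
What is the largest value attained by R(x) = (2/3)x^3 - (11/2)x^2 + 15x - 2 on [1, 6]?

34

R'(x) = 2x^2 - 11x + 15, which vanishes at x = 5/2 and x = 3.
Compare values at every candidate in [1, 6]: R(1) = 49/6,  R(5/2) = 277/24,  R(3) = 23/2,  R(6) = 34.
Hence the absolute maximum is 34 at x = 6.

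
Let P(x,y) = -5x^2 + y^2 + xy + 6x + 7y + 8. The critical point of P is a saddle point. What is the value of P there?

-83/21

∂P/∂x = -10x + y + 6 = 0 and ∂P/∂y = x + 2y + 7 = 0, so (x, y) = (5/21, -76/21).
The Hessian has P_{xx} = -10, P_{yy} = 2, P_{xy} = 1, giving D = -21 < 0, so the point is a saddle point.
P(5/21, -76/21) = -83/21.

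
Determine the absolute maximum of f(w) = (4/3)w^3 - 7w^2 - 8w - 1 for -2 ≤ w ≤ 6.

Differentiating, f'(w) = 4w^2 - 14w - 8; which vanishes at w = -1/2 and w = 4.
Compare values at every candidate in [-2, 6]: f(-2) = -71/3; f(-1/2) = 13/12; f(4) = -179/3; f(6) = -13.
Hence the absolute maximum is 13/12 at w = -1/2.

13/12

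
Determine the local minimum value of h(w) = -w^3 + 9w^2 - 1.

-1

Critical points: h'(w) = -3w^2 + 18w vanishes at w = 0, 6.
h''(w) = -6w + 18. h''(0) = 18 > 0 ⇒ local minimum; h''(6) = -18 < 0 ⇒ local maximum.
The local minimum is h(0) = -1.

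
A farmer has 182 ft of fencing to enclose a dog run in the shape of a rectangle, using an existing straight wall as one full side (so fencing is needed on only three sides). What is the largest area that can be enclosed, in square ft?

8281/2

Let the sides perpendicular to the wall have length x and the parallel side y, so 2x + y = 182 and the area is A = xy = x(182 − 2x).
A'(x) = 182 − 4x = 0 gives x = 91/2, and A''(x) = −4 < 0 confirms a maximum.
Then y = 182 − 2·91/2 = 91 and A = 8281/2.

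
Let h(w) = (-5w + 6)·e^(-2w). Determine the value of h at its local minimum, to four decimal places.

By the product rule, h'(w) = (10w - 17)·e^(-2w). Since e^(-2w) > 0, the only critical point is w = 17/10.
h''(17/10) has the same sign as 10 > 0, so this is a local minimum.
h(17/10) = (-5/2)·e^(-17/5) ≈ -0.0834.

-0.0834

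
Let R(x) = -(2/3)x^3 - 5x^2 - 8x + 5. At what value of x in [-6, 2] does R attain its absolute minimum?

2

Differentiating, R'(x) = -2x^2 - 10x - 8; which vanishes at x = -4 and x = -1.
Candidates: R(-6) = 17,  R(-4) = -1/3,  R(-1) = 26/3,  R(2) = -109/3.
So the minimum is R(2) = -109/3.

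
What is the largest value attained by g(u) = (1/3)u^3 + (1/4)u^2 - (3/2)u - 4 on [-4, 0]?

Differentiating, g'(u) = u^2 + (1/2)u - 3/2; whose only zero in [-4, 0] is u = -3/2.
Candidates: g(-4) = -46/3, g(-3/2) = -37/16, g(0) = -4.
Hence the absolute maximum is -37/16 at u = -3/2.

-37/16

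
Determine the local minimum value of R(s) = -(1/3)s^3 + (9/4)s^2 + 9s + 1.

R'(s) = -s^2 + (9/2)s + 9 = 0 at s = -3/2, 6.
Second-derivative test with R''(s) = -2s + 9/2: R''(-3/2) = 15/2 > 0 ⇒ local minimum; R''(6) = -15/2 < 0 ⇒ local maximum.
So the local minimum value is R(-3/2) = -101/16.

-101/16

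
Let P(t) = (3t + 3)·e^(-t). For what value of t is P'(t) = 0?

0

Differentiating with the product rule gives P'(t) = (-3t)·e^(-t). Since e^(-t) > 0, the only critical point is t = 0.
P''(0) has the same sign as -3 < 0, so this is a local maximum.
P(0) = (3)·e^(0) ≈ 3.0000.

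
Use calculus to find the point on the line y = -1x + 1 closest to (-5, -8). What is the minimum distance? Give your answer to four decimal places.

Minimize D(x)^2 = (x + 5)^2 + (-x + 9)^2.
d/dx[D^2] = 2(x + 5) + 2·(-1)·(-x + 9) = 0 ⇒ x = 2.
Then y = -1 and the distance is √(98) ≈ 9.8995.

9.8995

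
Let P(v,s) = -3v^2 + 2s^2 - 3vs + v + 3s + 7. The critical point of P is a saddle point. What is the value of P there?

215/33

∂P/∂v = -6v - 3s + 1 = 0 and ∂P/∂s = -3v + 4s + 3 = 0, so (v, s) = (13/33, -5/11).
The Hessian has P_{vv} = -6, P_{ss} = 4, P_{vs} = -3, giving D = -33 < 0, so the point is a saddle point.
P(13/33, -5/11) = 215/33.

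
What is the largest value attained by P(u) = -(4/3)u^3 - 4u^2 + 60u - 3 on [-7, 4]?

105

The derivative is -4u^2 - 8u + 60, which vanishes at u = -5 and u = 3.
Candidates: P(-7) = -485/3,  P(-5) = -709/3,  P(3) = 105,  P(4) = 263/3.
So the maximum is P(3) = 105.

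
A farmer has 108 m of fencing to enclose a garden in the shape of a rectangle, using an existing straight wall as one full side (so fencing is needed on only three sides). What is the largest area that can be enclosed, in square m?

1458

Let the sides perpendicular to the wall have length x and the parallel side y, so 2x + y = 108 and the area is A = xy = x(108 − 2x).
A'(x) = 108 − 4x = 0 gives x = 27, and A''(x) = −4 < 0 confirms a maximum.
Then y = 108 − 2·27 = 54 and A = 1458.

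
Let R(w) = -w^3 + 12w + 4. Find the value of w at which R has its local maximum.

2

R'(w) = -3w^2 + 12 = 0 at w = -2, 2.
Second-derivative test with R''(w) = -6w: R''(-2) = 12 > 0 ⇒ local minimum; R''(2) = -12 < 0 ⇒ local maximum.
So the local maximum value is R(2) = 20.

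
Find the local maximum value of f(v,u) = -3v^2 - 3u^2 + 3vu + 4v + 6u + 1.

85/9

∂f/∂v = -6v + 3u + 4 = 0 and ∂f/∂u = 3v - 6u + 6 = 0, so (v, u) = (14/9, 16/9).
The Hessian has f_{vv} = -6, f_{uu} = -6, f_{vu} = 3, giving D = 27 > 0 with f_{vv} < 0, so the point is a local maximum.
f(14/9, 16/9) = 85/9.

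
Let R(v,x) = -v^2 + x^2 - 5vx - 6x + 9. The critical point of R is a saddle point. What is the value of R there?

225/29

∂R/∂v = -2v - 5x = 0 and ∂R/∂x = -5v + 2x - 6 = 0, so (v, x) = (-30/29, 12/29).
The Hessian has R_{vv} = -2, R_{xx} = 2, R_{vx} = -5, giving D = -29 < 0, so the point is a saddle point.
R(-30/29, 12/29) = 225/29.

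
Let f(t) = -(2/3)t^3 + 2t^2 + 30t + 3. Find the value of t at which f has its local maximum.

5

f'(t) = -2t^2 + 4t + 30. Setting f'(t) = 0 gives t ∈ {-3, 5}.
Second-derivative test with f''(t) = -4t + 4: f''(-3) = 16 > 0 ⇒ local minimum; f''(5) = -16 < 0 ⇒ local maximum.
The local maximum is f(5) = 359/3.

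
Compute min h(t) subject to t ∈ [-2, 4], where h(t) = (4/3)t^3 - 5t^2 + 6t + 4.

The derivative is 4t^2 - 10t + 6, which vanishes at t = 1 and t = 3/2.
Compare values at every candidate in [-2, 4]: h(-2) = -116/3, h(1) = 19/3, h(3/2) = 25/4, h(4) = 100/3.
The minimum over the interval is -116/3, attained at t = -2.

-116/3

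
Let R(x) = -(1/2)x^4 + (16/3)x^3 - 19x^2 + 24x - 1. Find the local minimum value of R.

7/2

R'(x) = -2x^3 + 16x^2 - 38x + 24 = 0 at x = 1, 3, 4.
Second-derivative test with R''(x) = -6x^2 + 32x - 38: R''(1) = -12 < 0 ⇒ local maximum; R''(3) = 4 > 0 ⇒ local minimum; R''(4) = -6 < 0 ⇒ local maximum.
The local minimum is R(3) = 7/2.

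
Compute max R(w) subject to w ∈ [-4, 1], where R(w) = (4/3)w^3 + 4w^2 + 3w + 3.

R'(w) = 4w^2 + 8w + 3, which vanishes at w = -3/2 and w = -1/2.
Compare values at every candidate in [-4, 1]: R(-4) = -91/3; R(-3/2) = 3; R(-1/2) = 7/3; R(1) = 34/3.
The maximum over the interval is 34/3, attained at w = 1.

34/3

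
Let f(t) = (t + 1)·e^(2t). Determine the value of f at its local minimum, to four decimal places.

-0.0249

Differentiating with the product rule gives f'(t) = (2t + 3)·e^(2t). Since e^(2t) > 0, the only critical point is t = -3/2.
f''(-3/2) has the same sign as 2 > 0, so this is a local minimum.
f(-3/2) = (-1/2)·e^(-3) ≈ -0.0249.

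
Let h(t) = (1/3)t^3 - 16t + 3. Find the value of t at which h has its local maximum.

h'(t) = t^2 - 16 = 0 at t = -4, 4.
h''(t) = 2t. h''(-4) = -8 < 0 ⇒ local maximum; h''(4) = 8 > 0 ⇒ local minimum.
The local maximum is h(-4) = 137/3.

-4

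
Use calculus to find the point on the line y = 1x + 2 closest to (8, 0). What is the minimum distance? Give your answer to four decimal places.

Minimize D(x)^2 = (x - 8)^2 + (x + 2)^2.
d/dx[D^2] = 2(x - 8) + 2·1·(x + 2) = 0 ⇒ x = 3.
Then y = 5 and the distance is √(50) ≈ 7.0711.

7.0711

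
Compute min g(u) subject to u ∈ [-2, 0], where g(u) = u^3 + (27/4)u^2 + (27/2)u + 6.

-39/16

Differentiating, g'(u) = 3u^2 + (27/2)u + 27/2; whose only zero in [-2, 0] is u = -3/2.
Candidates: g(-2) = -2,  g(-3/2) = -39/16,  g(0) = 6.
So the minimum is g(-3/2) = -39/16.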